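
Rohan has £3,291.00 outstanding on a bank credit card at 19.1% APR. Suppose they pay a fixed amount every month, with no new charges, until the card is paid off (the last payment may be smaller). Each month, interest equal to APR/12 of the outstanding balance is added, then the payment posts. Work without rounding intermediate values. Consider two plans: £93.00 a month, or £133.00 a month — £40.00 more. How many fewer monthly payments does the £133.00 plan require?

Monthly rate r = 19.1%/12 = 1.59167% = 0.0159167.
At £93.00/mo: n = ⌈−ln(1 − rB₀/P)/ln(1+r)⌉ = 53 payments (last £42.78); total interest = total paid − £3,291.00 = £1,587.78.
At £133.00/mo: 32 payments (last £93.65); total interest £925.65.
Payments saved = 53 − 32 = 21.

21 fewer payments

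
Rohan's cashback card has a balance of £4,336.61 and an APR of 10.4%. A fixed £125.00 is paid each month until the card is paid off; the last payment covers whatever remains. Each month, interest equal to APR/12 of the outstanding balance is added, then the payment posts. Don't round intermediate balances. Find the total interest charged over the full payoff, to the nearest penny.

£844.04

Monthly rate r = 10.4%/12 = 0.866667% = 0.00866667.
Payoff takes n = ⌈−ln(1 − rB₀/P)/ln(1+r)⌉ = ⌈41.444⌉ = 42 payments; the last is £55.65.
Total paid = 41·£125.00 + £55.65 = £5,180.65.
Total interest = total paid − principal = £5,180.65 − £4,336.61 = £844.04.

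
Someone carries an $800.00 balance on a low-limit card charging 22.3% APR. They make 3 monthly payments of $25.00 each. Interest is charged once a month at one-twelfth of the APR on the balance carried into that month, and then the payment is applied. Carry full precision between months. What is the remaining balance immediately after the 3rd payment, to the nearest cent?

$769.03

Monthly rate r = 22.3%/12 = 1.85833% = 0.0185833.
Each month: B ← B·(1+r) − $25.00.
Month 1: interest $14.87; balance after payment $789.87.
Month 2: interest $14.68; balance after payment $779.55.
Month 3: interest $14.49; balance after payment $769.03.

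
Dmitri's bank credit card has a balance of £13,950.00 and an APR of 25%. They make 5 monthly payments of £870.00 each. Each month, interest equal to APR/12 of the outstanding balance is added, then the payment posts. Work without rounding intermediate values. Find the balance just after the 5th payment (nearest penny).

£10,929.88

Monthly rate r = 25%/12 = 2.08333% = 0.0208333.
Each month: B ← B·(1+r) − £870.00.
Month 1: interest £290.62; balance after payment £13,370.62.
Month 2: interest £278.55; balance after payment £12,779.18.
Month 3: interest £266.23; balance after payment £12,175.41.
Month 4: interest £253.65; balance after payment £11,559.07.
Month 5: interest £240.81; balance after payment £10,929.88.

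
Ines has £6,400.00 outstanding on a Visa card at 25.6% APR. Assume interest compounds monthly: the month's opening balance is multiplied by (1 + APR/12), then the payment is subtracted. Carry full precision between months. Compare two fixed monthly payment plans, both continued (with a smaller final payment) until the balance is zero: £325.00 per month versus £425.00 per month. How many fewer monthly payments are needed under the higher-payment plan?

7 fewer payments

Monthly rate r = 25.6%/12 = 2.13333% = 0.0213333.
At £325.00/mo: n = ⌈−ln(1 − rB₀/P)/ln(1+r)⌉ = 26 payments (last £265.03); total interest = total paid − £6,400.00 = £1,990.03.
At £425.00/mo: 19 payments (last £153.01); total interest £1,403.01.
Payments saved = 26 − 19 = 7.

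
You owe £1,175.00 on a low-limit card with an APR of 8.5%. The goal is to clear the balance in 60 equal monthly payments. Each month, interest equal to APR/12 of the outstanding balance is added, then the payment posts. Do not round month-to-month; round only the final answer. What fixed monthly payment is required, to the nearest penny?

£24.11

Monthly rate r = 8.5%/12 = 0.708333% = 0.00708333.
Level-payment amortization: P = B₀·r / (1 − (1+r)^(−n)) = 1175.00·0.00708333 / (1 − 1.00708^(−60)).
Denominator 1 − (1+r)^(−60) = 0.345250044.
P = 8.32292 / 0.345250044 ≈ 24.11.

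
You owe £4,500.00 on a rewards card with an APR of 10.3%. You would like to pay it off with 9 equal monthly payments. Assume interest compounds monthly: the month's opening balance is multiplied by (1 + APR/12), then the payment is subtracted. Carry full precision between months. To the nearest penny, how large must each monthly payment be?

£521.70

Monthly rate r = 10.3%/12 = 0.858333% = 0.00858333.
Level-payment amortization: P = B₀·r / (1 − (1+r)^(−n)) = 4500.00·0.00858333 / (1 − 1.00858^(−9)).
Denominator 1 − (1+r)^(−9) = 0.0740363998.
P = 38.625 / 0.0740363998 ≈ 521.70.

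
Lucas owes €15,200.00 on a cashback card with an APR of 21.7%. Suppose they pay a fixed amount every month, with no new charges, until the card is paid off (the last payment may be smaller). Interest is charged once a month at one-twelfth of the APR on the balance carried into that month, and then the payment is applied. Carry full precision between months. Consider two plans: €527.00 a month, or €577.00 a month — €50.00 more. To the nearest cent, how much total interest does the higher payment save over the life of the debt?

Monthly rate r = 21.7%/12 = 1.80833% = 0.0180833.
At €527.00/mo: n = ⌈−ln(1 − rB₀/P)/ln(1+r)⌉ = 42 payments (last €72.59); total interest = total paid − €15,200.00 = €6,479.59.
At €577.00/mo: 37 payments (last €58.09); total interest €5,630.09.
Interest saved = €6,479.59 − €5,630.09 = €849.50.

€849.50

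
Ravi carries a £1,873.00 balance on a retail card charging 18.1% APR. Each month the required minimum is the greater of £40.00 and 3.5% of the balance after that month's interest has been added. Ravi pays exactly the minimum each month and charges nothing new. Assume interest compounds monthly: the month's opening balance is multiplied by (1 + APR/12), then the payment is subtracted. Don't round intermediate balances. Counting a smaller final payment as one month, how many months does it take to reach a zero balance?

62 months

Monthly rate r = 18.1%/12 = 1.50833% = 0.0150833.
While 3.5% of the post-interest balance exceeds £40.00, each month B ← (B·(1+r))·(1 − 0.035), i.e. B shrinks by the factor (1+r)·0.965 = 0.97956.
This holds for months 1–25. Entering month 26 the balance is £1,117.54; 3.5% of the post-interest balance is now below £40.00, so the flat £40.00 minimum applies from here.
From month 26 a fixed £40.00 at rate r clears £1,117.54 in 37 more payments. Total: 25 + 37 = 62 months.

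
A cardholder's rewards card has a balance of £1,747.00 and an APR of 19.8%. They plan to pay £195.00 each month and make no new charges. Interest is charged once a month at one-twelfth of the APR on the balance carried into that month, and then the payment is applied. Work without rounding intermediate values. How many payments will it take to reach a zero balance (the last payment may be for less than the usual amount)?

10 payments

Monthly rate r = 19.8%/12 = 1.65% = 0.0165.
Recurrence: B ← B·(1+r) − £195.00.
Month 1: interest £28.83; balance after payment £1,580.83.
Month 2: interest £26.08; balance after payment £1,411.91.
Closed form: n = −ln(1 − rB₀/P)/ln(1+r) = −ln(0.85218)/ln(1.0165) ≈ 9.774, so the balance reaches zero during payment 10.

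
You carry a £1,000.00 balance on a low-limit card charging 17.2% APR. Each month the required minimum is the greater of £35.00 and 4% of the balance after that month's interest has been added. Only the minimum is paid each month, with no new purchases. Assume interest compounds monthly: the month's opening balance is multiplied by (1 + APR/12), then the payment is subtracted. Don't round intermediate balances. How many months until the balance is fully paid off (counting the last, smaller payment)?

Monthly rate r = 17.2%/12 = 1.43333% = 0.0143333.
While 4% of the post-interest balance exceeds £35.00, each month B ← (B·(1+r))·(1 − 0.04), i.e. B shrinks by the factor (1+r)·0.96 = 0.97376.
This holds for months 1–6. Entering month 7 the balance is £852.53; 4% of the post-interest balance is now below £35.00, so the flat £35.00 minimum applies from here.
From month 7 a fixed £35.00 at rate r clears £852.53 in 31 more payments. Total: 6 + 31 = 37 months.

37 months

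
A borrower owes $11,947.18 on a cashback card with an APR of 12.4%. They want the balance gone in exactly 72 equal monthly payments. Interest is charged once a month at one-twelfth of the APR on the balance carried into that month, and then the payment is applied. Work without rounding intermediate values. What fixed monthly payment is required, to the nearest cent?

$236.06

Monthly rate r = 12.4%/12 = 1.03333% = 0.0103333.
Level-payment amortization: P = B₀·r / (1 − (1+r)^(−n)) = 11947.18·0.0103333 / (1 − 1.01033^(−72)).
Denominator 1 − (1+r)^(−72) = 0.522973044.
P = 123.454 / 0.522973044 ≈ 236.06.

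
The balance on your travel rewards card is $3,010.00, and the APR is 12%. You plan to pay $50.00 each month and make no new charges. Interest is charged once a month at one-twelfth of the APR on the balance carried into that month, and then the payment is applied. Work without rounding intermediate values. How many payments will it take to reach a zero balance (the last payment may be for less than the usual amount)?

93 payments

Monthly rate r = 12%/12 = 1% = 0.01.
Recurrence: B ← B·(1+r) − $50.00.
Month 1: interest $30.10; balance after payment $2,990.10.
Month 2: interest $29.90; balance after payment $2,970.00.
Closed form: n = −ln(1 − rB₀/P)/ln(1+r) = −ln(0.398)/ln(1.01) ≈ 92.590, so the balance reaches zero during payment 93.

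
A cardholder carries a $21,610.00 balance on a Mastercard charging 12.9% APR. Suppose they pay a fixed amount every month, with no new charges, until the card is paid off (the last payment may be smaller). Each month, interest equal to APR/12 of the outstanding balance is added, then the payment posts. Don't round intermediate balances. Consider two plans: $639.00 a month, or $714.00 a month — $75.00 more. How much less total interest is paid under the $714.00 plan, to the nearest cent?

Monthly rate r = 12.9%/12 = 1.075% = 0.01075.
At $639.00/mo: n = ⌈−ln(1 − rB₀/P)/ln(1+r)⌉ = 43 payments (last $165.39); total interest = total paid − $21,610.00 = $5,393.39.
At $714.00/mo: 37 payments (last $577.68); total interest $4,671.68.
Interest saved = $5,393.39 − $4,671.68 = $721.71.

$721.71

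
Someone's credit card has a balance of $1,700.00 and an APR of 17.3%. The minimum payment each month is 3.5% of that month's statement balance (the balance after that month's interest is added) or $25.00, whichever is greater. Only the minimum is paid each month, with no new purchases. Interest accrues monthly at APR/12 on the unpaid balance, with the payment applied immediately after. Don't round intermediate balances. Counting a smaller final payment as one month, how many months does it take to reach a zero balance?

78 months

Monthly rate r = 17.3%/12 = 1.44167% = 0.0144167.
While 3.5% of the post-interest balance exceeds $25.00, each month B ← (B·(1+r))·(1 − 0.035), i.e. B shrinks by the factor (1+r)·0.965 = 0.97891.
This holds for months 1–42. Entering month 43 the balance is $694.52; 3.5% of the post-interest balance is now below $25.00, so the flat $25.00 minimum applies from here.
From month 43 a fixed $25.00 at rate r clears $694.52 in 36 more payments. Total: 42 + 36 = 78 months.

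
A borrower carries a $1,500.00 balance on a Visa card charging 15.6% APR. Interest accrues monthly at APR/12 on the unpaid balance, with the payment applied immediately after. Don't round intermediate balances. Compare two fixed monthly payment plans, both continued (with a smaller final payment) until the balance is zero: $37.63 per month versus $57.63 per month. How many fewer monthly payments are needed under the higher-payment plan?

Monthly rate r = 15.6%/12 = 1.3% = 0.013.
At $37.63/mo: n = ⌈−ln(1 − rB₀/P)/ln(1+r)⌉ = 57 payments (last $20.24); total interest = total paid − $1,500.00 = $627.52.
At $57.63/mo: 32 payments (last $56.40); total interest $342.93.
Payments saved = 57 − 32 = 25.

25 fewer payments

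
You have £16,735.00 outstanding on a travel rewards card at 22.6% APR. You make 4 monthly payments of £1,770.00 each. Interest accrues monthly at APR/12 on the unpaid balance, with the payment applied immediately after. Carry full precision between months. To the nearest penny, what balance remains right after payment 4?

£10,749.23

Monthly rate r = 22.6%/12 = 1.88333% = 0.0188333.
Each month: B ← B·(1+r) − £1,770.00.
Month 1: interest £315.18; balance after payment £15,280.18.
Month 2: interest £287.78; balance after payment £13,797.95.
Month 3: interest £259.86; balance after payment £12,287.81.
Month 4: interest £231.42; balance after payment £10,749.23.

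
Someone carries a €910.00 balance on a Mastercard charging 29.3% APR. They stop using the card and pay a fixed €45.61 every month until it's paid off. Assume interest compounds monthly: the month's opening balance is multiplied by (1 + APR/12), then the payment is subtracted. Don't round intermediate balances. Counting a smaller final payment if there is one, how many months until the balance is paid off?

28 months

Monthly rate r = 29.3%/12 = 2.44167% = 0.0244167.
Recurrence: B ← B·(1+r) − €45.61.
Month 1: interest €22.22; balance after payment €886.61.
Month 2: interest €21.65; balance after payment €862.65.
Closed form: n = −ln(1 − rB₀/P)/ln(1+r) = −ln(0.51284)/ln(1.02442) ≈ 27.682, so the balance reaches zero during payment 28.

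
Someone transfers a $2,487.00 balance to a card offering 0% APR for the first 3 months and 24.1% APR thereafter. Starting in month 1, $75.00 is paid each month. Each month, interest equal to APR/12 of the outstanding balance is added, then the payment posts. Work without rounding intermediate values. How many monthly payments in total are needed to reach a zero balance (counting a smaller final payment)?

Promo months 1–3 at r₀ = 0%/12 = 0; months 4+ at r₁ = 24.1%/12 = 0.0200833.
After month 3 (no interest yet): B = $2,487.00 − 3·$75.00 = $2,262.00.
Then at r₁ with $75.00/mo: n₂ = −ln(1 − r₁·B/P)/ln(1+r₁) ≈ 46.80 → 47 more payments.

50 payments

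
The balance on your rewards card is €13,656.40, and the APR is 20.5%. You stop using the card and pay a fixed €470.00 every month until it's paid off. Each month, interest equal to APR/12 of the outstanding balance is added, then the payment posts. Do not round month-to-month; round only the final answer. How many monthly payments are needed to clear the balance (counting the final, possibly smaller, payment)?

41 payments

Monthly rate r = 20.5%/12 = 1.70833% = 0.0170833.
Recurrence: B ← B·(1+r) − €470.00.
Month 1: interest €233.30; balance after payment €13,419.70.
Month 2: interest €229.25; balance after payment €13,178.95.
Closed form: n = −ln(1 − rB₀/P)/ln(1+r) = −ln(0.50362)/ln(1.01708) ≈ 40.494, so the balance reaches zero during payment 41.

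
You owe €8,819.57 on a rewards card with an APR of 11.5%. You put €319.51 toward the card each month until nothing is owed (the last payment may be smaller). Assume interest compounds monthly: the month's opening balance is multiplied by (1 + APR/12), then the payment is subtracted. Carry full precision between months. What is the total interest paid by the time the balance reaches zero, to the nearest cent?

€1,473.44

Monthly rate r = 11.5%/12 = 0.958333% = 0.00958333.
Payoff takes n = ⌈−ln(1 − rB₀/P)/ln(1+r)⌉ = ⌈32.214⌉ = 33 payments; the last is €68.69.
Total paid = 32·€319.51 + €68.69 = €10,293.01.
Total interest = total paid − principal = €10,293.01 − €8,819.57 = €1,473.44.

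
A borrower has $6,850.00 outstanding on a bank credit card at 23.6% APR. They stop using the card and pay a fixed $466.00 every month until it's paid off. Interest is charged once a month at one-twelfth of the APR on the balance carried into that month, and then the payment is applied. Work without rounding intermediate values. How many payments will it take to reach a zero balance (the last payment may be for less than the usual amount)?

Monthly rate r = 23.6%/12 = 1.96667% = 0.0196667.
Recurrence: B ← B·(1+r) − $466.00.
Month 1: interest $134.72; balance after payment $6,518.72.
Month 2: interest $128.20; balance after payment $6,180.92.
Closed form: n = −ln(1 − rB₀/P)/ln(1+r) = −ln(0.71091)/ln(1.01967) ≈ 17.520, so the balance reaches zero during payment 18.

18 payments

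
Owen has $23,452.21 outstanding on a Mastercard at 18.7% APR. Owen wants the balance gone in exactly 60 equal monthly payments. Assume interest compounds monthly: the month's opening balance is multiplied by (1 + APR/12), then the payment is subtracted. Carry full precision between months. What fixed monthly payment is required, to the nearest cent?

Monthly rate r = 18.7%/12 = 1.55833% = 0.0155833.
Level-payment amortization: P = B₀·r / (1 − (1+r)^(−n)) = 23452.21·0.0155833 / (1 − 1.01558^(−60)).
Denominator 1 − (1+r)^(−60) = 0.604573205.
P = 365.464 / 0.604573205 ≈ 604.50.

$604.50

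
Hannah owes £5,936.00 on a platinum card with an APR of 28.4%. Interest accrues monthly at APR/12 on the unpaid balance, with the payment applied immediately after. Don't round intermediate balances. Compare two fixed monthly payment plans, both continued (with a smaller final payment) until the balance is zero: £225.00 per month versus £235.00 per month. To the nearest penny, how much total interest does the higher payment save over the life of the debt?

£268.18

Monthly rate r = 28.4%/12 = 2.36667% = 0.0236667.
At £225.00/mo: n = ⌈−ln(1 − rB₀/P)/ln(1+r)⌉ = 42 payments (last £194.10); total interest = total paid − £5,936.00 = £3,483.10.
At £235.00/mo: 39 payments (last £220.92); total interest £3,214.92.
Interest saved = £3,483.10 − £3,214.92 = £268.18.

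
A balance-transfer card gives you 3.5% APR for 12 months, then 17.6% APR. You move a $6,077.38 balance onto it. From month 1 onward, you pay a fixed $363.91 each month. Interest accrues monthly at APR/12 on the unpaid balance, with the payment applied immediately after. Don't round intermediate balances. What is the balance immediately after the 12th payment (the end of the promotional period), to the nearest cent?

$1,855.88

Promo months 1–12 at r₀ = 3.5%/12 = 0.00291667; months 13+ at r₁ = 17.6%/12 = 0.0146667.
After month 12: iterate B ← B·(1+r₀) − $363.91 for 12 months → $1,855.88.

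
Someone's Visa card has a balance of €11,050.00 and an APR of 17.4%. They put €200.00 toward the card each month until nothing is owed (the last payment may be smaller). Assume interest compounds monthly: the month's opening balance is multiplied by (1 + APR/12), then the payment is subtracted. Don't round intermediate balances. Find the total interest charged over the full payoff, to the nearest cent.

€11,388.29

Monthly rate r = 17.4%/12 = 1.45% = 0.0145.
Payoff takes n = ⌈−ln(1 − rB₀/P)/ln(1+r)⌉ = ⌈112.190⌉ = 113 payments; the last is €38.29.
Total paid = 112·€200.00 + €38.29 = €22,438.29.
Total interest = total paid − principal = €22,438.29 − €11,050.00 = €11,388.29.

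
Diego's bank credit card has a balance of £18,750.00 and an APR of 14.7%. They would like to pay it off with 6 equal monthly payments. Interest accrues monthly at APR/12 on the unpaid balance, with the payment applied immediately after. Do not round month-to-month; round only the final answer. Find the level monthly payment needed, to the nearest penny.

Monthly rate r = 14.7%/12 = 1.225% = 0.01225.
Level-payment amortization: P = B₀·r / (1 − (1+r)^(−n)) = 18750.00·0.01225 / (1 − 1.01225^(−6)).
Denominator 1 − (1+r)^(−6) = 0.070448861.
P = 229.687 / 0.070448861 ≈ 3260.34.

£3,260.34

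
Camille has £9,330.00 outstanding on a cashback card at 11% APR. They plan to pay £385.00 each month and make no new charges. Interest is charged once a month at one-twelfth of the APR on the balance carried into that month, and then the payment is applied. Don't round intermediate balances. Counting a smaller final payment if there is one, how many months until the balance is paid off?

Monthly rate r = 11%/12 = 0.916667% = 0.00916667.
Recurrence: B ← B·(1+r) − £385.00.
Month 1: interest £85.53; balance after payment £9,030.52.
Month 2: interest £82.78; balance after payment £8,728.30.
Closed form: n = −ln(1 − rB₀/P)/ln(1+r) = −ln(0.77786)/ln(1.00917) ≈ 27.530, so the balance reaches zero during payment 28.

28 payments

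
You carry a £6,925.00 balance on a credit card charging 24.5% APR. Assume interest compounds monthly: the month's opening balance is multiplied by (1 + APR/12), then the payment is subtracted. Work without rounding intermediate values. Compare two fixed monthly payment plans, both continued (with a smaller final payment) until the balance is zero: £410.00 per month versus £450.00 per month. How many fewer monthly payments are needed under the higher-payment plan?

Monthly rate r = 24.5%/12 = 2.04167% = 0.0204167.
At £410.00/mo: n = ⌈−ln(1 − rB₀/P)/ln(1+r)⌉ = 21 payments (last £378.80); total interest = total paid − £6,925.00 = £1,653.80.
At £450.00/mo: 19 payments (last £298.38); total interest £1,473.38.
Payments saved = 21 − 19 = 2.

2 fewer payments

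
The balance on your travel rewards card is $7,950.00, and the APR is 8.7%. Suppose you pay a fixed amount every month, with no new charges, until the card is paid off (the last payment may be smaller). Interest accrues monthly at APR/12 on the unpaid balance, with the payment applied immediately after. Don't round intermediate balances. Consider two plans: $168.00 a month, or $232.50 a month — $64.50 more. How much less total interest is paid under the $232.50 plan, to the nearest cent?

Monthly rate r = 8.7%/12 = 0.725% = 0.00725.
At $168.00/mo: n = ⌈−ln(1 − rB₀/P)/ln(1+r)⌉ = 59 payments (last $28.24); total interest = total paid − $7,950.00 = $1,822.24.
At $232.50/mo: 40 payments (last $101.92); total interest $1,219.42.
Interest saved = $1,822.24 − $1,219.42 = $602.82.

$602.82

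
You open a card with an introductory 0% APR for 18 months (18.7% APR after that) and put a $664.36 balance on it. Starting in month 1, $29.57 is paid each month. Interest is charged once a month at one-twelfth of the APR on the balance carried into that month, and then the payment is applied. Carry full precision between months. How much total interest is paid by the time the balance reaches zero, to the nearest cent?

$5.94

Promo months 1–18 at r₀ = 0%/12 = 0; months 19+ at r₁ = 18.7%/12 = 0.0155833.
After month 18 (no interest yet): B = $664.36 − 18·$29.57 = $132.10.
Then at r₁ with $29.57/mo: n₂ = −ln(1 − r₁·B/P)/ln(1+r₁) ≈ 4.67 → 5 more payments.
Total paid = 22·$29.57 + $19.76 = $670.30; interest = $670.30 − $664.36 = $5.94.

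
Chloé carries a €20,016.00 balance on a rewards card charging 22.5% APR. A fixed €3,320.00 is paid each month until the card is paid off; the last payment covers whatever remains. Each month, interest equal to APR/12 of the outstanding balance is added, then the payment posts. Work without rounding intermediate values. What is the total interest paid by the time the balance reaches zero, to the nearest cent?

€1,430.70

Monthly rate r = 22.5%/12 = 1.875% = 0.01875.
Payoff takes n = ⌈−ln(1 − rB₀/P)/ln(1+r)⌉ = ⌈6.458⌉ = 7 payments; the last is €1,526.70.
Total paid = 6·€3,320.00 + €1,526.70 = €21,446.70.
Total interest = total paid − principal = €21,446.70 − €20,016.00 = €1,430.70.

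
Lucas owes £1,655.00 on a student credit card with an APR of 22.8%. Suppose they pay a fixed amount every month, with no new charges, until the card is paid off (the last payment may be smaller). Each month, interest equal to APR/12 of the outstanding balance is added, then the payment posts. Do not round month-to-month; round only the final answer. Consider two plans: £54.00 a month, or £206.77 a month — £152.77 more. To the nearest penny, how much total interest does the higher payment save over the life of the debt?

Monthly rate r = 22.8%/12 = 1.9% = 0.019.
At £54.00/mo: n = ⌈−ln(1 − rB₀/P)/ln(1+r)⌉ = 47 payments (last £20.85); total interest = total paid − £1,655.00 = £849.85.
At £206.77/mo: 9 payments (last £158.45); total interest £157.61.
Interest saved = £849.85 − £157.61 = £692.24.

£692.24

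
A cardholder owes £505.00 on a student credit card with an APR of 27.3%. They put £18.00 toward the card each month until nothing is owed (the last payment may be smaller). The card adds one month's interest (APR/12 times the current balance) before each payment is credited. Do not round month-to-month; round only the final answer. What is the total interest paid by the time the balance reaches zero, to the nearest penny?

£308.68

Monthly rate r = 27.3%/12 = 2.275% = 0.02275.
Payoff takes n = ⌈−ln(1 − rB₀/P)/ln(1+r)⌉ = ⌈45.203⌉ = 46 payments; the last is £3.68.
Total paid = 45·£18.00 + £3.68 = £813.68.
Total interest = total paid − principal = £813.68 − £505.00 = £308.68.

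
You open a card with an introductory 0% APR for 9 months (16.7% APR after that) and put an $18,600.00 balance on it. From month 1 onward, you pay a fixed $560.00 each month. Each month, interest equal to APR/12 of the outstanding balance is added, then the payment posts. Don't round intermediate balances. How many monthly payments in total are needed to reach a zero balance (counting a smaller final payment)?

Promo months 1–9 at r₀ = 0%/12 = 0; months 10+ at r₁ = 16.7%/12 = 0.0139167.
After month 9 (no interest yet): B = $18,600.00 − 9·$560.00 = $13,560.00.
Then at r₁ with $560.00/mo: n₂ = −ln(1 − r₁·B/P)/ln(1+r₁) ≈ 29.73 → 30 more payments.

39 payments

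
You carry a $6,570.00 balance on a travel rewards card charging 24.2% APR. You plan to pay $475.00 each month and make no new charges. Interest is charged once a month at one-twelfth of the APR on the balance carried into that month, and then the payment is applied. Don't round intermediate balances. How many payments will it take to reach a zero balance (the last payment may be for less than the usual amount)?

17 payments

Monthly rate r = 24.2%/12 = 2.01667% = 0.0201667.
Recurrence: B ← B·(1+r) − $475.00.
Month 1: interest $132.50; balance after payment $6,227.49.
Month 2: interest $125.59; balance after payment $5,878.08.
Closed form: n = −ln(1 − rB₀/P)/ln(1+r) = −ln(0.72106)/ln(1.02017) ≈ 16.379, so the balance reaches zero during payment 17.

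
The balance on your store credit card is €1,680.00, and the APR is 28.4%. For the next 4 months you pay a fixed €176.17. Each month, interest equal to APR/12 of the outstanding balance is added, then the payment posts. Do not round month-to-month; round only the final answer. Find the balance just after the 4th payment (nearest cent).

€1,114.68

Monthly rate r = 28.4%/12 = 2.36667% = 0.0236667.
Each month: B ← B·(1+r) − €176.17.
Month 1: interest €39.76; balance after payment €1,543.59.
Month 2: interest €36.53; balance after payment €1,403.95.
Month 3: interest €33.23; balance after payment €1,261.01.
Month 4: interest €29.84; balance after payment €1,114.68.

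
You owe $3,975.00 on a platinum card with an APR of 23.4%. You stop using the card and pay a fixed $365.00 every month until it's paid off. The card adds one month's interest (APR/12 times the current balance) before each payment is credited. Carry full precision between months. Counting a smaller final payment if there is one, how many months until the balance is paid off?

Monthly rate r = 23.4%/12 = 1.95% = 0.0195.
Recurrence: B ← B·(1+r) − $365.00.
Month 1: interest $77.51; balance after payment $3,687.51.
Month 2: interest $71.91; balance after payment $3,394.42.
Closed form: n = −ln(1 − rB₀/P)/ln(1+r) = −ln(0.78764)/ln(1.0195) ≈ 12.361, so the balance reaches zero during payment 13.

13 payments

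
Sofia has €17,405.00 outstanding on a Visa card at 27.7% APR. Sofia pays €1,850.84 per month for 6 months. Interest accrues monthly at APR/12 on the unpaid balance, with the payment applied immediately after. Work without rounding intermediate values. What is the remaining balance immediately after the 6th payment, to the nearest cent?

€8,193.10

Monthly rate r = 27.7%/12 = 2.30833% = 0.0230833.
Each month: B ← B·(1+r) − €1,850.84.
Month 1: interest €401.77; balance after payment €15,955.93.
Month 2: interest €368.32; balance after payment €14,473.40.
Month 3: interest €334.09; balance after payment €12,956.66.
Month 4: interest €299.08; balance after payment €11,404.90.
Month 5: interest €263.26; balance after payment €9,817.32.
Month 6: interest €226.62; balance after payment €8,193.10.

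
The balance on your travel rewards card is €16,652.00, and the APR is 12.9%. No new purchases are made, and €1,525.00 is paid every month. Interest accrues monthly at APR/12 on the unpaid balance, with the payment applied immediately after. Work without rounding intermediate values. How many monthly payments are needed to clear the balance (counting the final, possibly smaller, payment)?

12 payments

Monthly rate r = 12.9%/12 = 1.075% = 0.01075.
Recurrence: B ← B·(1+r) − €1,525.00.
Month 1: interest €179.01; balance after payment €15,306.01.
Month 2: interest €164.54; balance after payment €13,945.55.
Closed form: n = −ln(1 − rB₀/P)/ln(1+r) = −ln(0.88262)/ln(1.01075) ≈ 11.678, so the balance reaches zero during payment 12.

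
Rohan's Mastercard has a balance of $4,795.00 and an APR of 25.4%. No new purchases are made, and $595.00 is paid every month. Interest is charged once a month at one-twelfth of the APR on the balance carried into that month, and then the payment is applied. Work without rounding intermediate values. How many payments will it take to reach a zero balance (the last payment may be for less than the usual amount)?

Monthly rate r = 25.4%/12 = 2.11667% = 0.0211667.
Recurrence: B ← B·(1+r) − $595.00.
Month 1: interest $101.49; balance after payment $4,301.49.
Month 2: interest $91.05; balance after payment $3,797.54.
Closed form: n = −ln(1 − rB₀/P)/ln(1+r) = −ln(0.82942)/ln(1.02117) ≈ 8.929, so the balance reaches zero during payment 9.

9 payments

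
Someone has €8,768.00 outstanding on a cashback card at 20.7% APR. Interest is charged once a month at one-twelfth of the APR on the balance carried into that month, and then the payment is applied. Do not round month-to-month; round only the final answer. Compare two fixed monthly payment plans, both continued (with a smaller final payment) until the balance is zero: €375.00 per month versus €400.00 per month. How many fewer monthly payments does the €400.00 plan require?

Monthly rate r = 20.7%/12 = 1.725% = 0.01725.
At €375.00/mo: n = ⌈−ln(1 − rB₀/P)/ln(1+r)⌉ = 31 payments (last €72.87); total interest = total paid − €8,768.00 = €2,554.87.
At €400.00/mo: 28 payments (last €310.01); total interest €2,342.01.
Payments saved = 31 − 28 = 3.

3 fewer payments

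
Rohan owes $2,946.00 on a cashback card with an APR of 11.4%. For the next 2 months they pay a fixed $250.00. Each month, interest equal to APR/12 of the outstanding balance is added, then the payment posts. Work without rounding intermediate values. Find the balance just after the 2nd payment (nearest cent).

Monthly rate r = 11.4%/12 = 0.95% = 0.0095.
Each month: B ← B·(1+r) − $250.00.
Month 1: interest $27.99; balance after payment $2,723.99.
Month 2: interest $25.88; balance after payment $2,499.86.

$2,499.86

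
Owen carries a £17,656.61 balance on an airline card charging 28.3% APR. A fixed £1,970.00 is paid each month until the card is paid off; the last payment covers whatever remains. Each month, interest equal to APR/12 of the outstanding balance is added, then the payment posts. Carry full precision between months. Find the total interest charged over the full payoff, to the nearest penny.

Monthly rate r = 28.3%/12 = 2.35833% = 0.0235833.
Payoff takes n = ⌈−ln(1 − rB₀/P)/ln(1+r)⌉ = ⌈10.187⌉ = 11 payments; the last is £372.36.
Total paid = 10·£1,970.00 + £372.36 = £20,072.36.
Total interest = total paid − principal = £20,072.36 − £17,656.61 = £2,415.75.

£2,415.75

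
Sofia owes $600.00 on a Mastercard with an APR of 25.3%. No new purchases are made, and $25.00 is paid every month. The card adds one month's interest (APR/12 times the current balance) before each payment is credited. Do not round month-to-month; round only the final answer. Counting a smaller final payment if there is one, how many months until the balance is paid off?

34 months

Monthly rate r = 25.3%/12 = 2.10833% = 0.0210833.
Recurrence: B ← B·(1+r) − $25.00.
Month 1: interest $12.65; balance after payment $587.65.
Month 2: interest $12.39; balance after payment $575.04.
Closed form: n = −ln(1 − rB₀/P)/ln(1+r) = −ln(0.494)/ln(1.02108) ≈ 33.801, so the balance reaches zero during payment 34.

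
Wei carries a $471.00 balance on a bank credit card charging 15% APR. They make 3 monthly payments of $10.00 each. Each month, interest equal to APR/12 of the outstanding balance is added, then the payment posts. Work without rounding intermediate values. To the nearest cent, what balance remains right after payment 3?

Monthly rate r = 15%/12 = 1.25% = 0.0125.
Each month: B ← B·(1+r) − $10.00.
Month 1: interest $5.89; balance after payment $466.89.
Month 2: interest $5.84; balance after payment $462.72.
Month 3: interest $5.78; balance after payment $458.51.

$458.51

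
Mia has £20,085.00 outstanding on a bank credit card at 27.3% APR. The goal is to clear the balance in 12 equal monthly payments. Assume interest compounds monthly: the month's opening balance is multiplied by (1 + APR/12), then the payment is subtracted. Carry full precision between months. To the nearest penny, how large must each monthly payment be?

Monthly rate r = 27.3%/12 = 2.275% = 0.02275.
Level-payment amortization: P = B₀·r / (1 − (1+r)^(−n)) = 20085.00·0.02275 / (1 − 1.02275^(−12)).
Denominator 1 − (1+r)^(−12) = 0.236575415.
P = 456.934 / 0.236575415 ≈ 1931.45.

£1,931.45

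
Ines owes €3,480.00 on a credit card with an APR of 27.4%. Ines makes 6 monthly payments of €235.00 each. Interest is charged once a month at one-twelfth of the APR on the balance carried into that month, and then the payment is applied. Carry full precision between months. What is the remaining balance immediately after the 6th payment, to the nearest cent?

€2,491.84

Monthly rate r = 27.4%/12 = 2.28333% = 0.0228333.
Each month: B ← B·(1+r) − €235.00.
Month 1: interest €79.46; balance after payment €3,324.46.
Month 2: interest €75.91; balance after payment €3,165.37.
Month 3: interest €72.28; balance after payment €3,002.64.
Month 4: interest €68.56; balance after payment €2,836.20.
Month 5: interest €64.76; balance after payment €2,665.96.
Month 6: interest €60.87; balance after payment €2,491.84.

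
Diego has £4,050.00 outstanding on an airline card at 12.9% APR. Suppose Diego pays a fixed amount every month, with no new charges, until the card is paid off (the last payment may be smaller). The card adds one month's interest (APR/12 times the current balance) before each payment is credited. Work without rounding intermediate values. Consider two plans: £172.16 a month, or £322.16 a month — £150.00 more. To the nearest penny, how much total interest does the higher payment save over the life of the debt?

Monthly rate r = 12.9%/12 = 1.075% = 0.01075.
At £172.16/mo: n = ⌈−ln(1 − rB₀/P)/ln(1+r)⌉ = 28 payments (last £45.93); total interest = total paid − £4,050.00 = £644.25.
At £322.16/mo: 14 payments (last £186.81); total interest £324.89.
Interest saved = £644.25 − £324.89 = £319.36.

£319.36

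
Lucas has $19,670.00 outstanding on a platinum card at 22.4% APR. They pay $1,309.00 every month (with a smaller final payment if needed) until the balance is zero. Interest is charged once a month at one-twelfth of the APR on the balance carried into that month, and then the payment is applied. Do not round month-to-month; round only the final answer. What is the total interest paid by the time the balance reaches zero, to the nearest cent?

Monthly rate r = 22.4%/12 = 1.86667% = 0.0186667.
Payoff takes n = ⌈−ln(1 − rB₀/P)/ln(1+r)⌉ = ⌈17.800⌉ = 18 payments; the last is $1,048.71.
Total paid = 17·$1,309.00 + $1,048.71 = $23,301.71.
Total interest = total paid − principal = $23,301.71 − $19,670.00 = $3,631.71.

$3,631.71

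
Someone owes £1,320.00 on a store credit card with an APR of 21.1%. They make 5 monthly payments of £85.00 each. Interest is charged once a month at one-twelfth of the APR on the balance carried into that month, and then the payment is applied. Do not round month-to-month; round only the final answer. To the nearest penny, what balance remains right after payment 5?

Monthly rate r = 21.1%/12 = 1.75833% = 0.0175833.
Each month: B ← B·(1+r) − £85.00.
Month 1: interest £23.21; balance after payment £1,258.21.
Month 2: interest £22.12; balance after payment £1,195.33.
Month 3: interest £21.02; balance after payment £1,131.35.
Month 4: interest £19.89; balance after payment £1,066.24.
Month 5: interest £18.75; balance after payment £999.99.

£999.99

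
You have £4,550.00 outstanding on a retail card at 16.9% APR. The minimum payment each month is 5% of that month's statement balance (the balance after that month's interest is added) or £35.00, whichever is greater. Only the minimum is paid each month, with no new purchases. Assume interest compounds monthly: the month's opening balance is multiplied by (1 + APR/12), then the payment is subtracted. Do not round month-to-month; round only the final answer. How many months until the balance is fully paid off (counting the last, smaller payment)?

74 months

Monthly rate r = 16.9%/12 = 1.40833% = 0.0140833.
While 5% of the post-interest balance exceeds £35.00, each month B ← (B·(1+r))·(1 − 0.05), i.e. B shrinks by the factor (1+r)·0.95 = 0.96338.
This holds for months 1–51. Entering month 52 the balance is £678.69; 5% of the post-interest balance is now below £35.00, so the flat £35.00 minimum applies from here.
From month 52 a fixed £35.00 at rate r clears £678.69 in 23 more payments. Total: 51 + 23 = 74 months.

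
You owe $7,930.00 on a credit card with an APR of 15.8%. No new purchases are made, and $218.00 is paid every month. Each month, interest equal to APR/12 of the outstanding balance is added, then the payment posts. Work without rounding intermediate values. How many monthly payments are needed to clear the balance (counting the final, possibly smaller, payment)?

Monthly rate r = 15.8%/12 = 1.31667% = 0.0131667.
Recurrence: B ← B·(1+r) − $218.00.
Month 1: interest $104.41; balance after payment $7,816.41.
Month 2: interest $102.92; balance after payment $7,701.33.
Closed form: n = −ln(1 − rB₀/P)/ln(1+r) = −ln(0.52105)/ln(1.01317) ≈ 49.838, so the balance reaches zero during payment 50.

50 months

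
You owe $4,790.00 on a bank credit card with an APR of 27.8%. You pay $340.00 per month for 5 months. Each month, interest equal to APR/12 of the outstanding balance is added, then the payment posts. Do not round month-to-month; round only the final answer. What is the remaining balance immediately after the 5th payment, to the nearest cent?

$3,590.54

Monthly rate r = 27.8%/12 = 2.31667% = 0.0231667.
Each month: B ← B·(1+r) − $340.00.
Month 1: interest $110.97; balance after payment $4,560.97.
Month 2: interest $105.66; balance after payment $4,326.63.
Month 3: interest $100.23; balance after payment $4,086.86.
Month 4: interest $94.68; balance after payment $3,841.54.
Month 5: interest $89.00; balance after payment $3,590.54.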